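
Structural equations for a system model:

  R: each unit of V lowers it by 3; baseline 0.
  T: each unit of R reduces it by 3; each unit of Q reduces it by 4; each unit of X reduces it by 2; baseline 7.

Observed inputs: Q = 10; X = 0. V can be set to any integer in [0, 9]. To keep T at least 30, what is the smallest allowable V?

Substituting into the T equation gives T = 9*V - 33.
Require 9*V - 33 ≥ 30, so V ≥ 7.
The smallest integer in [0, 9] satisfying this is 7.

V = 7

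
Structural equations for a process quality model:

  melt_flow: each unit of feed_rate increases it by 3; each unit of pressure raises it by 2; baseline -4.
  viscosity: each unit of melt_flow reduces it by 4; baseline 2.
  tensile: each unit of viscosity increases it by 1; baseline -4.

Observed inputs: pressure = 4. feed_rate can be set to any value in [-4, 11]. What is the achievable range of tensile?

-150 to 30

Substituting into the melt_flow equation gives melt_flow = 3*feed_rate + 4.
This gives viscosity = -12*feed_rate - 14.
Substituting into the tensile equation gives tensile = -12*feed_rate - 18.
Linear in feed_rate, so extremes are at the endpoints: feed_rate = -4 gives tensile = 30; feed_rate = 11 gives tensile = -150.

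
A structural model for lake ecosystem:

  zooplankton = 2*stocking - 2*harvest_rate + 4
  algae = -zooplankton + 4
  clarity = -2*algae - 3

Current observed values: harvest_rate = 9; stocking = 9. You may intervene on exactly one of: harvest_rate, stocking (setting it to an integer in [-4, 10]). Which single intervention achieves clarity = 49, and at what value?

Intervening on harvest_rate: with other inputs at their observed values, clarity = -4*harvest_rate + 33. Solving for 49 gives harvest_rate = -4, within [-4, 10].
Intervening on stocking: clarity = 4*stocking - 39. Reaching 49 requires stocking = 22, outside [-4, 10].

set harvest_rate = -4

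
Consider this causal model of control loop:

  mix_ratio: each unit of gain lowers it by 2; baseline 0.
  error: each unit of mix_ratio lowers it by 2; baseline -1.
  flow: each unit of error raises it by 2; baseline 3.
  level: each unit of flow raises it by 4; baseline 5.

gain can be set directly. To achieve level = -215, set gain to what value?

Substituting into the error equation gives error = 4*gain - 1.
Substituting into the flow equation gives flow = 8*gain + 1.
Substituting into the level equation gives level = 32*gain + 9.
Solve 32*gain + 9 = -215: gain = (-215 - 9) / 32 = -7.

gain = -7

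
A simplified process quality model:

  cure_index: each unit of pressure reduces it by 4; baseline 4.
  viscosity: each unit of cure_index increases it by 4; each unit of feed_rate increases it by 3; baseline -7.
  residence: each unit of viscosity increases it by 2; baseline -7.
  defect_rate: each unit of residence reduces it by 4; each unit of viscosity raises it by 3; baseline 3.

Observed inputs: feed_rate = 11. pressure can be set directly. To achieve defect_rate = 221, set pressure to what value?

pressure = 5

Substituting into the viscosity equation gives viscosity = -16*pressure + 42.
This gives residence = -32*pressure + 77.
So defect_rate = 80*pressure - 179.
Solve 80*pressure - 179 = 221: pressure = (221 + 179) / 80 = 5.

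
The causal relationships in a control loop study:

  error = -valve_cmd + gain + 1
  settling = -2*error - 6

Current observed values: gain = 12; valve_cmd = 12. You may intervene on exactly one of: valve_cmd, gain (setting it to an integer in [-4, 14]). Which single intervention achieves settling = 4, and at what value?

set gain = 6

Intervening on valve_cmd: settling = 2*valve_cmd - 32. Reaching 4 requires valve_cmd = 18, outside [-4, 14].
Intervening on gain: with other inputs at their observed values, settling = -2*gain + 16. Solving for 4 gives gain = 6, within [-4, 14].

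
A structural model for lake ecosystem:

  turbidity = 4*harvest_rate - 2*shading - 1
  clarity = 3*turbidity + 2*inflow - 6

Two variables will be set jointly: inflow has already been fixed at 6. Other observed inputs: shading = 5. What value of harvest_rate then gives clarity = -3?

harvest_rate = 2

With inflow held at 6:
Substituting into the turbidity equation gives turbidity = 4*harvest_rate - 11.
This gives clarity = 12*harvest_rate - 27.
Solve 12*harvest_rate - 27 = -3: harvest_rate = (-3 + 27) / 12 = 2.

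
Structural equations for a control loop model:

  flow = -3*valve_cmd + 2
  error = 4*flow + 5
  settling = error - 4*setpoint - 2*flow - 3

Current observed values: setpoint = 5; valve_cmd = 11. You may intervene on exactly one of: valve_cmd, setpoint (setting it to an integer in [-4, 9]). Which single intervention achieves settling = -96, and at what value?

Intervening on valve_cmd: settling = -6*valve_cmd - 14. Reaching -96 requires valve_cmd = 41/3, not an integer.
Intervening on setpoint: with other inputs at their observed values, settling = -4*setpoint - 60. Solving for -96 gives setpoint = 9, within [-4, 9].

set setpoint = 9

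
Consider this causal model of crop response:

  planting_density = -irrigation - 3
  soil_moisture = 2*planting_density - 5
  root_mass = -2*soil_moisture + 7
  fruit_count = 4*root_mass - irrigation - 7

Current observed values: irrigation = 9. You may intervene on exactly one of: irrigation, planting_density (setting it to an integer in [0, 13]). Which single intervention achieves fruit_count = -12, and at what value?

Intervening on irrigation: fruit_count = 15*irrigation + 109. Reaching -12 requires irrigation = -121/15, not an integer.
Intervening on planting_density: with other inputs at their observed values, fruit_count = -16*planting_density + 52. Solving for -12 gives planting_density = 4, within [0, 13].

set planting_density = 4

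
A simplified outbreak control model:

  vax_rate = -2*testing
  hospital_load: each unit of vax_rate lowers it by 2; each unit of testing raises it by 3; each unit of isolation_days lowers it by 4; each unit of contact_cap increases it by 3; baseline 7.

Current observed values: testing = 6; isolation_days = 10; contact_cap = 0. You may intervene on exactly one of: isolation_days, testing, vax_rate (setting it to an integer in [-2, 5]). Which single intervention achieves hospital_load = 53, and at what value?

Intervening on isolation_days: with other inputs at their observed values, hospital_load = -4*isolation_days + 49. Solving for 53 gives isolation_days = -1, within [-2, 5].
Intervening on testing: hospital_load = 7*testing - 33. Reaching 53 requires testing = 86/7, not an integer.
Intervening on vax_rate: hospital_load = -2*vax_rate - 15. Reaching 53 requires vax_rate = -34, outside [-2, 5].

set isolation_days = -1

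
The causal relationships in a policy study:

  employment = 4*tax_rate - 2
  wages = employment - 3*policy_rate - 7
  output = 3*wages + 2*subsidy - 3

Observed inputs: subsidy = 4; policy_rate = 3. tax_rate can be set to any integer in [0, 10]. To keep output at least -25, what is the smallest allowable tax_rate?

tax_rate = 2

Substituting into the wages equation gives wages = 4*tax_rate - 18.
Substituting into the output equation gives output = 12*tax_rate - 49.
Require 12*tax_rate - 49 ≥ -25, so tax_rate ≥ 2.
The smallest integer in [0, 10] satisfying this is 2.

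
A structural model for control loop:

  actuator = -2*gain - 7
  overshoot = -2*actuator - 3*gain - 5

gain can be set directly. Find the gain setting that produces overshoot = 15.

Substituting into the overshoot equation gives overshoot = gain + 9.
Solve gain + 9 = 15: gain = (15 - 9) / 1 = 6.

gain = 6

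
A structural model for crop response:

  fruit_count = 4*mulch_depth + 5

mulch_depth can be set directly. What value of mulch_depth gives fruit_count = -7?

Solve 4*mulch_depth + 5 = -7: mulch_depth = (-7 - 5) / 4 = -3.

mulch_depth = -3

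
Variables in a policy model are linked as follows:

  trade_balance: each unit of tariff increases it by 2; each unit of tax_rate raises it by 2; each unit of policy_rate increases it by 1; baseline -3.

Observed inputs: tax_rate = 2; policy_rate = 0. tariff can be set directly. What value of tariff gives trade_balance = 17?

tariff = 8

Substituting into the trade_balance equation gives trade_balance = 2*tariff + 1.
Solve 2*tariff + 1 = 17: tariff = (17 - 1) / 2 = 8.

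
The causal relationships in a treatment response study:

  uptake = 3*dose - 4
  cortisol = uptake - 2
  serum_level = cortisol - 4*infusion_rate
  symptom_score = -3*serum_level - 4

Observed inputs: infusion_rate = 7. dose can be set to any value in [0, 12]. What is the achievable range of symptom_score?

Substituting into the cortisol equation gives cortisol = 3*dose - 6.
Substituting into the serum_level equation gives serum_level = 3*dose - 34.
Substituting into the symptom_score equation gives symptom_score = -9*dose + 98.
Linear in dose, so extremes are at the endpoints: dose = 0 gives symptom_score = 98; dose = 12 gives symptom_score = -10.

-10 to 98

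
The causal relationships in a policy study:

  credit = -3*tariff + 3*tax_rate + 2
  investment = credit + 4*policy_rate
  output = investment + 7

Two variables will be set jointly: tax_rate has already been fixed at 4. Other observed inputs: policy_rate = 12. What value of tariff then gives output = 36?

tariff = 11

With tax_rate held at 4:
Substituting into the credit equation gives credit = -3*tariff + 14.
Substituting into the investment equation gives investment = -3*tariff + 62.
So output = -3*tariff + 69.
Solve -3*tariff + 69 = 36: tariff = (36 - 69) / -3 = 11.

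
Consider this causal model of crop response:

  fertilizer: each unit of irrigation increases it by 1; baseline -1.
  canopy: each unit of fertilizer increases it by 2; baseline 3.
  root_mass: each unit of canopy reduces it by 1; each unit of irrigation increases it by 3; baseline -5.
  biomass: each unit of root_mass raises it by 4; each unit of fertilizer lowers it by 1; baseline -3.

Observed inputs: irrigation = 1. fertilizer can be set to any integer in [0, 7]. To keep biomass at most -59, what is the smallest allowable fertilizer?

Intervening on fertilizer fixes its value directly, overriding its dependence on irrigation.
Substituting into the root_mass equation gives root_mass = -2*fertilizer - 5.
So biomass = -9*fertilizer - 23.
Require -9*fertilizer - 23 ≤ -59, so fertilizer ≥ 4.
The smallest integer in [0, 7] satisfying this is 4.

fertilizer = 4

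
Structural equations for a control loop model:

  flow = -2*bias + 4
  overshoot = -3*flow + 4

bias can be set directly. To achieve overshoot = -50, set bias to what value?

bias = -7

Substituting into the overshoot equation gives overshoot = 6*bias - 8.
Solve 6*bias - 8 = -50: bias = (-50 + 8) / 6 = -7.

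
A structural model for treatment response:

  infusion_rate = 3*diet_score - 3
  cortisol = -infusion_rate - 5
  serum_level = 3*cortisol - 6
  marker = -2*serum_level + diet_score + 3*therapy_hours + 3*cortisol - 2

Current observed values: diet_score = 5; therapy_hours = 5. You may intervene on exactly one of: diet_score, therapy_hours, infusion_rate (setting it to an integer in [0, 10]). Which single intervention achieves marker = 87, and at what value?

set therapy_hours = 7

Intervening on diet_score: marker = 10*diet_score + 31. Reaching 87 requires diet_score = 28/5, not an integer.
Intervening on therapy_hours: with other inputs at their observed values, marker = 3*therapy_hours + 66. Solving for 87 gives therapy_hours = 7, within [0, 10].
Intervening on infusion_rate: marker = 3*infusion_rate + 45. Reaching 87 requires infusion_rate = 14, outside [0, 10].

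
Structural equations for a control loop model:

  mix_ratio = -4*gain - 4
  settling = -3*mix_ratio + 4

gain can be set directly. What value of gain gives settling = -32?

Substituting into the settling equation gives settling = 12*gain + 16.
Solve 12*gain + 16 = -32: gain = (-32 - 16) / 12 = -4.

gain = -4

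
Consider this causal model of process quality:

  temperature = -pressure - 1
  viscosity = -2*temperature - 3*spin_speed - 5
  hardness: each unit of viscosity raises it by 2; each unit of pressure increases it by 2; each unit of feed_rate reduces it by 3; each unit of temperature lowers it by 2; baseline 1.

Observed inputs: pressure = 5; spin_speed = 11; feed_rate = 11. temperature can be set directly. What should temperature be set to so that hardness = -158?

Intervening on temperature fixes its value directly, overriding its dependence on pressure.
Substituting into the viscosity equation gives viscosity = -2*temperature - 38.
This gives hardness = -6*temperature - 98.
Solve -6*temperature - 98 = -158: temperature = (-158 + 98) / -6 = 10.

temperature = 10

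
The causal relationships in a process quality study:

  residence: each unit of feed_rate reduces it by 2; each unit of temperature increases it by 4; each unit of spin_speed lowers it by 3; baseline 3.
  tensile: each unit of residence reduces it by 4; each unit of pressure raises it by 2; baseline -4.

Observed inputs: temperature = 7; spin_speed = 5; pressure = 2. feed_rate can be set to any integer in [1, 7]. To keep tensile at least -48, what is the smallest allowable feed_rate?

Substituting into the residence equation gives residence = -2*feed_rate + 16.
tensile becomes 8*feed_rate - 64.
Require 8*feed_rate - 64 ≥ -48, so feed_rate ≥ 2.
The smallest integer in [1, 7] satisfying this is 2.

feed_rate = 2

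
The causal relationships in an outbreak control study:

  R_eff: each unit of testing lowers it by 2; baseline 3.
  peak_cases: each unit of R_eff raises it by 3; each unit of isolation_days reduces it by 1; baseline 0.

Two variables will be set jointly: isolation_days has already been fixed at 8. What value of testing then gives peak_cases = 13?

testing = -2

With isolation_days held at 8:
Substituting into the peak_cases equation gives peak_cases = -6*testing + 1.
Solve -6*testing + 1 = 13: testing = (13 - 1) / -6 = -2.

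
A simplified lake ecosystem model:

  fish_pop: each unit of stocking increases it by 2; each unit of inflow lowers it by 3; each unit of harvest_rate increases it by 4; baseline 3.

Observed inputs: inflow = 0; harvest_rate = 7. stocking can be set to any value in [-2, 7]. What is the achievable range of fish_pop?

27 to 45

Substituting into the fish_pop equation gives fish_pop = 2*stocking + 31.
Linear in stocking, so extremes are at the endpoints: stocking = -2 gives fish_pop = 27; stocking = 7 gives fish_pop = 45.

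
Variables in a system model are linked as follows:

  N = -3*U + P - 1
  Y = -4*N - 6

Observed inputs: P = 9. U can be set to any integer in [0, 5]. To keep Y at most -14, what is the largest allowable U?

U = 2

Substituting into the N equation gives N = -3*U + 8.
Substituting into the Y equation gives Y = 12*U - 38.
Require 12*U - 38 ≤ -14, so U ≤ 2.
The largest integer in [0, 5] satisfying this is 2.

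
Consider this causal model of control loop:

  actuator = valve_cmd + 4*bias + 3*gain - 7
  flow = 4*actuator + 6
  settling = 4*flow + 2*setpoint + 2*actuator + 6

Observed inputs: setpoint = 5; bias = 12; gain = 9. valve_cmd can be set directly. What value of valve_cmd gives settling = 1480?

valve_cmd = 12

Substituting into the actuator equation gives actuator = valve_cmd + 68.
So flow = 4*valve_cmd + 278.
This gives settling = 18*valve_cmd + 1264.
Solve 18*valve_cmd + 1264 = 1480: valve_cmd = (1480 - 1264) / 18 = 12.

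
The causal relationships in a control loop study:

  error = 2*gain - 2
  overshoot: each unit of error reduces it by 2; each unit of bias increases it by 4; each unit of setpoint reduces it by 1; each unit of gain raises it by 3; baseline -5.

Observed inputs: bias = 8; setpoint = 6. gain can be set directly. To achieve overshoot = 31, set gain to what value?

gain = -6

Substituting into the overshoot equation gives overshoot = -gain + 25.
Solve -gain + 25 = 31: gain = (31 - 25) / -1 = -6.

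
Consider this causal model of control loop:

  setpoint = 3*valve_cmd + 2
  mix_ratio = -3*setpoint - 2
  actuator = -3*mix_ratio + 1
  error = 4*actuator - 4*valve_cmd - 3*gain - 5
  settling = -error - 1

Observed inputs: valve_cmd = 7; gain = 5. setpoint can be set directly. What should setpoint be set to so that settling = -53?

Intervening on setpoint fixes its value directly, overriding its dependence on valve_cmd.
Substituting into the actuator equation gives actuator = 9*setpoint + 7.
This gives error = 36*setpoint - 20.
So settling = -36*setpoint + 19.
Solve -36*setpoint + 19 = -53: setpoint = (-53 - 19) / -36 = 2.

setpoint = 2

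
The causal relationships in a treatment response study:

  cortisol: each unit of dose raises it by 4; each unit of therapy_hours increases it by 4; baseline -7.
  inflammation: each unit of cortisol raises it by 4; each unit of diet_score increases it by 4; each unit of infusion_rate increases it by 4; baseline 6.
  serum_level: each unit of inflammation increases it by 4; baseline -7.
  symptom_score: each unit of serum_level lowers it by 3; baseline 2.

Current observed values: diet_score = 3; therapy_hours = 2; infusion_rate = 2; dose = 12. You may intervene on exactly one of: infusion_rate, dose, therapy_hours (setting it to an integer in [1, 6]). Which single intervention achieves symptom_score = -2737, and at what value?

set infusion_rate = 4

Intervening on infusion_rate: with other inputs at their observed values, symptom_score = -48*infusion_rate - 2545. Solving for -2737 gives infusion_rate = 4, within [1, 6].
Intervening on dose: symptom_score = -192*dose - 337. Reaching -2737 requires dose = 25/2, not an integer.
Intervening on therapy_hours: symptom_score = -192*therapy_hours - 2257. Reaching -2737 requires therapy_hours = 5/2, not an integer.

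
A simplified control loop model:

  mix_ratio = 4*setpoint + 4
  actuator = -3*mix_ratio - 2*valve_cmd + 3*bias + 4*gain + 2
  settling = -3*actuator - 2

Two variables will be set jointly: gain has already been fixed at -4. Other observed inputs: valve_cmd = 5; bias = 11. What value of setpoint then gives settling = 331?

With gain held at -4:
Substituting into the actuator equation gives actuator = -12*setpoint - 3.
Substituting into the settling equation gives settling = 36*setpoint + 7.
Solve 36*setpoint + 7 = 331: setpoint = (331 - 7) / 36 = 9.

setpoint = 9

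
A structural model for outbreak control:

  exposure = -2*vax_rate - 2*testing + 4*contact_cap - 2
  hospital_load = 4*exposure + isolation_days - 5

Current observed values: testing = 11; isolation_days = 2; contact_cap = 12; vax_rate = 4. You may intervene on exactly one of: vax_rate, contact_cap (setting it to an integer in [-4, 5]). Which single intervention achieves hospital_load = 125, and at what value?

Intervening on vax_rate: with other inputs at their observed values, hospital_load = -8*vax_rate + 93. Solving for 125 gives vax_rate = -4, within [-4, 5].
Intervening on contact_cap: hospital_load = 16*contact_cap - 131. Reaching 125 requires contact_cap = 16, outside [-4, 5].

set vax_rate = -4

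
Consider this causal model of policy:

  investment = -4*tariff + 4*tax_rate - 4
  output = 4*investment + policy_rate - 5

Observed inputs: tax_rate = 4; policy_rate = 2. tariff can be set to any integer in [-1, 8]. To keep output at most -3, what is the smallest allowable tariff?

tariff = 3

Substituting into the investment equation gives investment = -4*tariff + 12.
Substituting into the output equation gives output = -16*tariff + 45.
Require -16*tariff + 45 ≤ -3, so tariff ≥ 3.
The smallest integer in [-1, 8] satisfying this is 3.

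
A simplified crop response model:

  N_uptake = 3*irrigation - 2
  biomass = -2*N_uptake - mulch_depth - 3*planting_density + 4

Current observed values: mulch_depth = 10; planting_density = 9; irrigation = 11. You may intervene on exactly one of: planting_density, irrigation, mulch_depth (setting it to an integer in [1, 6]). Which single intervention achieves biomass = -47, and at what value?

set irrigation = 3

Intervening on planting_density: biomass = -3*planting_density - 68. Reaching -47 requires planting_density = -7, outside [1, 6].
Intervening on irrigation: with other inputs at their observed values, biomass = -6*irrigation - 29. Solving for -47 gives irrigation = 3, within [1, 6].
Intervening on mulch_depth: biomass = -mulch_depth - 85. Reaching -47 requires mulch_depth = -38, outside [1, 6].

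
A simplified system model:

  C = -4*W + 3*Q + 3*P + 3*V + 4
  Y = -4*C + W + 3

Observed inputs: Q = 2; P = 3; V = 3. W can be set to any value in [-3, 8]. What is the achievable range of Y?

-160 to 27

Substituting into the C equation gives C = -4*W + 28.
Substituting into the Y equation gives Y = 17*W - 109.
Linear in W, so extremes are at the endpoints: W = -3 gives Y = -160; W = 8 gives Y = 27.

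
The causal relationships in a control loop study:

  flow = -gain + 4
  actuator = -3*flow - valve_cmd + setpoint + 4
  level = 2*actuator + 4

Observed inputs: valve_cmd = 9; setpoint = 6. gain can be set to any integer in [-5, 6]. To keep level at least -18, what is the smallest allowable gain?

gain = 0

Substituting into the actuator equation gives actuator = 3*gain - 11.
Substituting into the level equation gives level = 6*gain - 18.
Require 6*gain - 18 ≥ -18, so gain ≥ 0.
The smallest integer in [-5, 6] satisfying this is 0.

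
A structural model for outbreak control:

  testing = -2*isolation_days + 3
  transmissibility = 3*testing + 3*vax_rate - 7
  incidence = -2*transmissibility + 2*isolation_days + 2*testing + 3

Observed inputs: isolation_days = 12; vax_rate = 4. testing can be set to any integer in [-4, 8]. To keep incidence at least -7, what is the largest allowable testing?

Intervening on testing fixes its value directly, overriding its dependence on isolation_days.
Substituting into the transmissibility equation gives transmissibility = 3*testing + 5.
This gives incidence = -4*testing + 17.
Require -4*testing + 17 ≥ -7, so testing ≤ 6.
The largest integer in [-4, 8] satisfying this is 6.

testing = 6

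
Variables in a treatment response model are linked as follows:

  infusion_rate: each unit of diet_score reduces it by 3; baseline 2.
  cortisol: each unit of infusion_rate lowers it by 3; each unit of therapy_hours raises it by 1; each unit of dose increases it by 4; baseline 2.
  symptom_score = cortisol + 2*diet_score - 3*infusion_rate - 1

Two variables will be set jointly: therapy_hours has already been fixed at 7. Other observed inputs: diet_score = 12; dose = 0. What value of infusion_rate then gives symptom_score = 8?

infusion_rate = 4

With therapy_hours held at 7:
Intervening on infusion_rate fixes its value directly, overriding its dependence on diet_score.
Substituting into the cortisol equation gives cortisol = -3*infusion_rate + 9.
Substituting into the symptom_score equation gives symptom_score = -6*infusion_rate + 32.
Solve -6*infusion_rate + 32 = 8: infusion_rate = (8 - 32) / -6 = 4.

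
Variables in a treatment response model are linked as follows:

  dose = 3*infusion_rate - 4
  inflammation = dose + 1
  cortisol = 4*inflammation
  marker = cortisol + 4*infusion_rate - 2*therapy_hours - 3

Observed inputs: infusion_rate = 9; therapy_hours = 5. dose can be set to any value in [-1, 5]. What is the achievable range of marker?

23 to 47

Intervening on dose fixes its value directly, overriding its dependence on infusion_rate.
Substituting into the cortisol equation gives cortisol = 4*dose + 4.
Substituting into the marker equation gives marker = 4*dose + 27.
Linear in dose, so extremes are at the endpoints: dose = -1 gives marker = 23; dose = 5 gives marker = 47.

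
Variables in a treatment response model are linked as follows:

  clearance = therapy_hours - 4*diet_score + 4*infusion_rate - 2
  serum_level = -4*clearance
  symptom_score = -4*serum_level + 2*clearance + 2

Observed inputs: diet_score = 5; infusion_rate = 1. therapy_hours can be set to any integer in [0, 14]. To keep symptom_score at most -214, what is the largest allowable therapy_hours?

therapy_hours = 6

Substituting into the clearance equation gives clearance = therapy_hours - 18.
Substituting into the serum_level equation gives serum_level = -4*therapy_hours + 72.
symptom_score becomes 18*therapy_hours - 322.
Require 18*therapy_hours - 322 ≤ -214, so therapy_hours ≤ 6.
The largest integer in [0, 14] satisfying this is 6.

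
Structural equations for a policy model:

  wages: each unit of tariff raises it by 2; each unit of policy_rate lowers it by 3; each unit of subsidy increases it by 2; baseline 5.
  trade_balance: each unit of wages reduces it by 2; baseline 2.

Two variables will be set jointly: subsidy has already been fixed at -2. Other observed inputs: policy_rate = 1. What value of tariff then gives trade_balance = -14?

tariff = 5

With subsidy held at -2:
Substituting into the wages equation gives wages = 2*tariff - 2.
Substituting into the trade_balance equation gives trade_balance = -4*tariff + 6.
Solve -4*tariff + 6 = -14: tariff = (-14 - 6) / -4 = 5.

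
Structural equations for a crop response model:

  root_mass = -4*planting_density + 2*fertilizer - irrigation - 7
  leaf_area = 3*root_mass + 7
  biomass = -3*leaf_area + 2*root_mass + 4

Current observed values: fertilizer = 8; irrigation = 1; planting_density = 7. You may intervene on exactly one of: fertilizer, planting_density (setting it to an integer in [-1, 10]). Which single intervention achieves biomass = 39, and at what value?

set planting_density = 4

Intervening on fertilizer: biomass = -14*fertilizer + 235. Reaching 39 requires fertilizer = 14, outside [-1, 10].
Intervening on planting_density: with other inputs at their observed values, biomass = 28*planting_density - 73. Solving for 39 gives planting_density = 4, within [-1, 10].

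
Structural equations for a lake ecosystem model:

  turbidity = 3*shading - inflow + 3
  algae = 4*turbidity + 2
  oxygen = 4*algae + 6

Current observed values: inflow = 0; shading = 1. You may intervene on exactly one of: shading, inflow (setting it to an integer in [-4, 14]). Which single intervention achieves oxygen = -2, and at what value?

set inflow = 7

Intervening on shading: oxygen = 48*shading + 62. Reaching -2 requires shading = -4/3, not an integer.
Intervening on inflow: with other inputs at their observed values, oxygen = -16*inflow + 110. Solving for -2 gives inflow = 7, within [-4, 14].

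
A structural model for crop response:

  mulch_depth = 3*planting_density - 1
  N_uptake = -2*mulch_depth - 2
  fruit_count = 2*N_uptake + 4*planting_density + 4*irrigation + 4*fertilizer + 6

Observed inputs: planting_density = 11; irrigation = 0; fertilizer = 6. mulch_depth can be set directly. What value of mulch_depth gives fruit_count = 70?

mulch_depth = 0

Intervening on mulch_depth fixes its value directly, overriding its dependence on planting_density.
Substituting into the fruit_count equation gives fruit_count = -4*mulch_depth + 70.
Solve -4*mulch_depth + 70 = 70: mulch_depth = (70 - 70) / -4 = 0.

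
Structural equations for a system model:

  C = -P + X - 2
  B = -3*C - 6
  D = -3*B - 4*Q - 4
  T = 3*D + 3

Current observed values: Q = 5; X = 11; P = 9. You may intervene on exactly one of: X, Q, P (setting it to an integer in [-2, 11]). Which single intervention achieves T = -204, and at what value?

set X = 4

Intervening on X: with other inputs at their observed values, T = 27*X - 312. Solving for -204 gives X = 4, within [-2, 11].
Intervening on Q: T = -12*Q + 45. Reaching -204 requires Q = 83/4, not an integer.
Intervening on P: T = -27*P + 228. Reaching -204 requires P = 16, outside [-2, 11].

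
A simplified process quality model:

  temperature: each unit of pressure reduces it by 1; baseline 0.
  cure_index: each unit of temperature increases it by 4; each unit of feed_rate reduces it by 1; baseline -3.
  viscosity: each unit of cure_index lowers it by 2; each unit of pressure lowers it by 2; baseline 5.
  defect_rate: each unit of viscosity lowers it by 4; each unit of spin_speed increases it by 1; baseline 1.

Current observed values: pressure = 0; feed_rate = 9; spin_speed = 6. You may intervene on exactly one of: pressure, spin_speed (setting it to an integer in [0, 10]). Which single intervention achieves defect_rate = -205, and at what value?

Intervening on pressure: with other inputs at their observed values, defect_rate = -24*pressure - 109. Solving for -205 gives pressure = 4, within [0, 10].
Intervening on spin_speed: defect_rate = spin_speed - 115. Reaching -205 requires spin_speed = -90, outside [0, 10].

set pressure = 4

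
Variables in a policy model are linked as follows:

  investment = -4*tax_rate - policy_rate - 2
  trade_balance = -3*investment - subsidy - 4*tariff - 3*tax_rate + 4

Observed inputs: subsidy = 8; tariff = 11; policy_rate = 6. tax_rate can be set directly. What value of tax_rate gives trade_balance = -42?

tax_rate = -2

Substituting into the investment equation gives investment = -4*tax_rate - 8.
So trade_balance = 9*tax_rate - 24.
Solve 9*tax_rate - 24 = -42: tax_rate = (-42 + 24) / 9 = -2.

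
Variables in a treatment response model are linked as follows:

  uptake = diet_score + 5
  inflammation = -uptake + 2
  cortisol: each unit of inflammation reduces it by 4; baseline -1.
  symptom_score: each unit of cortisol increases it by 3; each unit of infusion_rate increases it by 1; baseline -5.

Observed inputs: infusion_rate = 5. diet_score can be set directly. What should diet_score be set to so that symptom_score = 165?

diet_score = 11

Substituting into the inflammation equation gives inflammation = -diet_score - 3.
cortisol becomes 4*diet_score + 11.
Substituting into the symptom_score equation gives symptom_score = 12*diet_score + 33.
Solve 12*diet_score + 33 = 165: diet_score = (165 - 33) / 12 = 11.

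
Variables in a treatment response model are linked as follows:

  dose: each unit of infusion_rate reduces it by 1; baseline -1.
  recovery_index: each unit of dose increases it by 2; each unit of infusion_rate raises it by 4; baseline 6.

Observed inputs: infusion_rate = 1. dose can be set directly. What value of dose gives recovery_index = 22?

dose = 6

Intervening on dose fixes its value directly, overriding its dependence on infusion_rate.
Substituting into the recovery_index equation gives recovery_index = 2*dose + 10.
Solve 2*dose + 10 = 22: dose = (22 - 10) / 2 = 6.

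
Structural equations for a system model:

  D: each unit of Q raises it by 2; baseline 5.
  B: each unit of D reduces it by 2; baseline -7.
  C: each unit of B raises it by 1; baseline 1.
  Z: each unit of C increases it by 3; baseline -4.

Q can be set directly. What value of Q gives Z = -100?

Q = 4

Substituting into the B equation gives B = -4*Q - 17.
This gives C = -4*Q - 16.
Substituting into the Z equation gives Z = -12*Q - 52.
Solve -12*Q - 52 = -100: Q = (-100 + 52) / -12 = 4.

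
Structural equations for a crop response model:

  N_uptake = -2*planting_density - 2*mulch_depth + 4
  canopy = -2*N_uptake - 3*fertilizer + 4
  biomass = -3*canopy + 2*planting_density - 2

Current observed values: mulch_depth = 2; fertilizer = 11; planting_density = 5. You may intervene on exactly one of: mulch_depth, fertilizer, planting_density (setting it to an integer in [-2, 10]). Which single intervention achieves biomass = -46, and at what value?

Intervening on mulch_depth: biomass = -12*mulch_depth + 59. Reaching -46 requires mulch_depth = 35/4, not an integer.
Intervening on fertilizer: with other inputs at their observed values, biomass = 9*fertilizer - 64. Solving for -46 gives fertilizer = 2, within [-2, 10].
Intervening on planting_density: biomass = -10*planting_density + 85. Reaching -46 requires planting_density = 131/10, not an integer.

set fertilizer = 2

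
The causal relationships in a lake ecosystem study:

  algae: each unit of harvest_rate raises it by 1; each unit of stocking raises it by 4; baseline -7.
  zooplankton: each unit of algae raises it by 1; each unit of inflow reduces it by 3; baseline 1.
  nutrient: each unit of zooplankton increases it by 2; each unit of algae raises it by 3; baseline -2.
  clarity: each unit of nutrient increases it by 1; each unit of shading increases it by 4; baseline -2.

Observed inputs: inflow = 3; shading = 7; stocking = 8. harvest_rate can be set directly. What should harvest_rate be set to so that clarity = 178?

harvest_rate = 9

Substituting into the algae equation gives algae = harvest_rate + 25.
This gives zooplankton = harvest_rate + 17.
This gives nutrient = 5*harvest_rate + 107.
Substituting into the clarity equation gives clarity = 5*harvest_rate + 133.
Solve 5*harvest_rate + 133 = 178: harvest_rate = (178 - 133) / 5 = 9.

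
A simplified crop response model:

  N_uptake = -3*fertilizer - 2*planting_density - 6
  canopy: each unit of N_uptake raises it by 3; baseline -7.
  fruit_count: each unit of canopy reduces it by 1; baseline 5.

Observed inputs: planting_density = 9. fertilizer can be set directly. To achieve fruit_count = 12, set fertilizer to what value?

Substituting into the N_uptake equation gives N_uptake = -3*fertilizer - 24.
This gives canopy = -9*fertilizer - 79.
Substituting into the fruit_count equation gives fruit_count = 9*fertilizer + 84.
Solve 9*fertilizer + 84 = 12: fertilizer = (12 - 84) / 9 = -8.

fertilizer = -8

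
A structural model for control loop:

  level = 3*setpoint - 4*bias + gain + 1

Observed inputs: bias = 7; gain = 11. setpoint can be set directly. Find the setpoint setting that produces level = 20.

setpoint = 12

Substituting into the level equation gives level = 3*setpoint - 16.
Solve 3*setpoint - 16 = 20: setpoint = (20 + 16) / 3 = 12.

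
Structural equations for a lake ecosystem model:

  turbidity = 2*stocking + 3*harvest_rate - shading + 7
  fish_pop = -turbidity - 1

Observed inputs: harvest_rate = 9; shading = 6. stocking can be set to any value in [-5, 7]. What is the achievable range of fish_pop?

Substituting into the turbidity equation gives turbidity = 2*stocking + 28.
Substituting into the fish_pop equation gives fish_pop = -2*stocking - 29.
Linear in stocking, so extremes are at the endpoints: stocking = -5 gives fish_pop = -19; stocking = 7 gives fish_pop = -43.

-43 to -19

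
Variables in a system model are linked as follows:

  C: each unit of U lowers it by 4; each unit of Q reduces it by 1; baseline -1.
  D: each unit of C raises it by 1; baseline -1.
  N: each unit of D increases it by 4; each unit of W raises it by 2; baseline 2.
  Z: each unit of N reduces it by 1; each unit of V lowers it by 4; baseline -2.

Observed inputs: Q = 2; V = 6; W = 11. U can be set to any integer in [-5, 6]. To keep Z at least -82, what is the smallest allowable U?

Substituting into the C equation gives C = -4*U - 3.
So D = -4*U - 4.
N becomes -16*U + 8.
So Z = 16*U - 34.
Require 16*U - 34 ≥ -82, so U ≥ -3.
The smallest integer in [-5, 6] satisfying this is -3.

U = -3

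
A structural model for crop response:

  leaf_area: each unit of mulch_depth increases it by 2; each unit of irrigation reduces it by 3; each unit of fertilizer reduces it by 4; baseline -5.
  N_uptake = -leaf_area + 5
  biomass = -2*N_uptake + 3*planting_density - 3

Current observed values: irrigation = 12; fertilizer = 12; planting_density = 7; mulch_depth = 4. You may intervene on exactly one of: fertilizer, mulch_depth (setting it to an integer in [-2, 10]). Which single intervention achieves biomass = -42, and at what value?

set fertilizer = -2

Intervening on fertilizer: with other inputs at their observed values, biomass = -8*fertilizer - 58. Solving for -42 gives fertilizer = -2, within [-2, 10].
Intervening on mulch_depth: biomass = 4*mulch_depth - 170. Reaching -42 requires mulch_depth = 32, outside [-2, 10].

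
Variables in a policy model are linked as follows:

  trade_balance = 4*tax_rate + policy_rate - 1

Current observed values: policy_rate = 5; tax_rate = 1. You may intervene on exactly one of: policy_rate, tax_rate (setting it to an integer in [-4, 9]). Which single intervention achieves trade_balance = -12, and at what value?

set tax_rate = -4

Intervening on policy_rate: trade_balance = policy_rate + 3. Reaching -12 requires policy_rate = -15, outside [-4, 9].
Intervening on tax_rate: with other inputs at their observed values, trade_balance = 4*tax_rate + 4. Solving for -12 gives tax_rate = -4, within [-4, 9].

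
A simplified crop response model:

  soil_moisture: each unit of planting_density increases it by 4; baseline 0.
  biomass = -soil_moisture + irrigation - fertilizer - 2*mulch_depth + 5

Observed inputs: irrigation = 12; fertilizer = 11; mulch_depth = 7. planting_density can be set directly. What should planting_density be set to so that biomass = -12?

Substituting into the biomass equation gives biomass = -4*planting_density - 8.
Solve -4*planting_density - 8 = -12: planting_density = (-12 + 8) / -4 = 1.

planting_density = 1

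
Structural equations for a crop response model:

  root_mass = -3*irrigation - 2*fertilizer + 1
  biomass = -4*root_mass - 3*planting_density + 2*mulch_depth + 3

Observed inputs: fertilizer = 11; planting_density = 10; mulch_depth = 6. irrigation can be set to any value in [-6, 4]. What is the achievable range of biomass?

Substituting into the root_mass equation gives root_mass = -3*irrigation - 21.
This gives biomass = 12*irrigation + 69.
Linear in irrigation, so extremes are at the endpoints: irrigation = -6 gives biomass = -3; irrigation = 4 gives biomass = 117.

-3 to 117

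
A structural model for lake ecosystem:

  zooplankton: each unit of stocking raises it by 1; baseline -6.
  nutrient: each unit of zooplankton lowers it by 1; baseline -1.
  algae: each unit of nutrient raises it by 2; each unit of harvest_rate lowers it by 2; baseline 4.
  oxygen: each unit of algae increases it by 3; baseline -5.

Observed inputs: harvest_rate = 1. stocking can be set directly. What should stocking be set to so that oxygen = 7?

stocking = 4

Substituting into the nutrient equation gives nutrient = -stocking + 5.
So algae = -2*stocking + 12.
So oxygen = -6*stocking + 31.
Solve -6*stocking + 31 = 7: stocking = (7 - 31) / -6 = 4.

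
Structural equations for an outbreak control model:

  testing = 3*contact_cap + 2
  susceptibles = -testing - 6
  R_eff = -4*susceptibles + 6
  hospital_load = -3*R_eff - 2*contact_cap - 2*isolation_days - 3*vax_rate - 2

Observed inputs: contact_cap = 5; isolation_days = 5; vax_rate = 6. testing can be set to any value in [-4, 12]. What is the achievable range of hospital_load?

-274 to -82

Intervening on testing fixes its value directly, overriding its dependence on contact_cap.
Substituting into the R_eff equation gives R_eff = 4*testing + 30.
Substituting into the hospital_load equation gives hospital_load = -12*testing - 130.
Linear in testing, so extremes are at the endpoints: testing = -4 gives hospital_load = -82; testing = 12 gives hospital_load = -274.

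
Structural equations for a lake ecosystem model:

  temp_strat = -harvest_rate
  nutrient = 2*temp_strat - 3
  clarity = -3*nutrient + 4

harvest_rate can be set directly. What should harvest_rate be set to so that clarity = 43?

Substituting into the nutrient equation gives nutrient = -2*harvest_rate - 3.
So clarity = 6*harvest_rate + 13.
Solve 6*harvest_rate + 13 = 43: harvest_rate = (43 - 13) / 6 = 5.

harvest_rate = 5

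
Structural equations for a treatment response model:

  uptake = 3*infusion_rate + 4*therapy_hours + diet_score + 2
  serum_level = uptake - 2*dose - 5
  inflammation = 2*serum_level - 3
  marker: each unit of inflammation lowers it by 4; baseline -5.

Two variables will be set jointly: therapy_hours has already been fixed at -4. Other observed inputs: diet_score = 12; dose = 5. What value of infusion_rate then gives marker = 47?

infusion_rate = 4

With therapy_hours held at -4:
Substituting into the uptake equation gives uptake = 3*infusion_rate - 2.
This gives serum_level = 3*infusion_rate - 17.
inflammation becomes 6*infusion_rate - 37.
Substituting into the marker equation gives marker = -24*infusion_rate + 143.
Solve -24*infusion_rate + 143 = 47: infusion_rate = (47 - 143) / -24 = 4.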